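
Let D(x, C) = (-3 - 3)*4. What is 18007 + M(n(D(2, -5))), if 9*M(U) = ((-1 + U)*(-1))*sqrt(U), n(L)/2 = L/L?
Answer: 18007 - sqrt(2)/9 ≈ 18007.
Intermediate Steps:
D(x, C) = -24 (D(x, C) = -6*4 = -24)
n(L) = 2 (n(L) = 2*(L/L) = 2*1 = 2)
M(U) = sqrt(U)*(1 - U)/9 (M(U) = (((-1 + U)*(-1))*sqrt(U))/9 = ((1 - U)*sqrt(U))/9 = (sqrt(U)*(1 - U))/9 = sqrt(U)*(1 - U)/9)
18007 + M(n(D(2, -5))) = 18007 + sqrt(2)*(1 - 1*2)/9 = 18007 + sqrt(2)*(1 - 2)/9 = 18007 + (1/9)*sqrt(2)*(-1) = 18007 - sqrt(2)/9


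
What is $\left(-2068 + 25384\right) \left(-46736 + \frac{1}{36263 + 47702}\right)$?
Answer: $- \frac{91496372980524}{83965} \approx -1.0897 \cdot 10^{9}$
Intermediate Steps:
$\left(-2068 + 25384\right) \left(-46736 + \frac{1}{36263 + 47702}\right) = 23316 \left(-46736 + \frac{1}{83965}\right) = 23316 \left(- \frac{3924188239}{83965}\right) = - \frac{91496372980524}{83965}$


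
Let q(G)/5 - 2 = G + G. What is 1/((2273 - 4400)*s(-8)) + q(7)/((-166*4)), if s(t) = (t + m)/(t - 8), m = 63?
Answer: -1168522/9709755 ≈ -0.12035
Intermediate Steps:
q(G) = 10 + 10*G (q(G) = 10 + 5*(G + G) = 10 + 5*(2*G) = 10 + 10*G)
s(t) = (63 + t)/(-8 + t) (s(t) = (t + 63)/(t - 8) = (63 + t)/(-8 + t))
1/((2273 - 4400)*s(-8)) + q(7)/((-166*4)) = 1/((2273 - 4400)*(((63 - 8)/(-8 - 8)))) + (10 + 10*7)/((-166*4)) = 1/((-2127)*((55/(-16)))) + (10 + 70)/(-664) = -1/(2127*((-1/16*55))) + 80*(-1/664) = -1/(2127*(-55/16)) - 10/83 = -1/2127*(-16/55) - 10/83 = 16/116985 - 10/83 = -1168522/9709755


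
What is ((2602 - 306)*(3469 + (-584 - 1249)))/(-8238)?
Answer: -1878128/4119 ≈ -455.97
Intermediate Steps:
((2602 - 306)*(3469 + (-584 - 1249)))/(-8238) = (2296*(3469 - 1833))*(-1/8238) = (2296*1636)*(-1/8238) = 3756256*(-1/8238) = -1878128/4119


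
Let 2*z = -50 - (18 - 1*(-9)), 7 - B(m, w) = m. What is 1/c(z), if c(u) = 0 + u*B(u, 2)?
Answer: -4/7007 ≈ -0.00057086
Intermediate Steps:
B(m, w) = 7 - m
z = -77/2 (z = (-50 - (18 - 1*(-9)))/2 = (-50 - (18 + 9))/2 = (-50 - 1*27)/2 = (-50 - 27)/2 = (½)*(-77) = -77/2 ≈ -38.500)
c(u) = u*(7 - u) (c(u) = 0 + u*(7 - u) = u*(7 - u))
1/c(z) = 1/(-77*(7 - 1*(-77/2))/2) = 1/(-77*(7 + 77/2)/2) = 1/(-77/2*91/2) = 1/(-7007/4) = -4/7007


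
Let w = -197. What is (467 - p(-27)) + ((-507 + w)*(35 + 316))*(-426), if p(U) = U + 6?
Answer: 105266792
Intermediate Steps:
p(U) = 6 + U
(467 - p(-27)) + ((-507 + w)*(35 + 316))*(-426) = (467 - (6 - 27)) + ((-507 - 197)*(35 + 316))*(-426) = (467 - 1*(-21)) - 704*351*(-426) = (467 + 21) - 247104*(-426) = 488 + 105266304 = 105266792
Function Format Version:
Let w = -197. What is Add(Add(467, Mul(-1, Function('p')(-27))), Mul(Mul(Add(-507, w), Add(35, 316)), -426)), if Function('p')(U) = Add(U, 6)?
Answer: 105266792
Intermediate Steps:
Function('p')(U) = Add(6, U)
Add(Add(467, Mul(-1, Function('p')(-27))), Mul(Mul(Add(-507, w), Add(35, 316)), -426)) = Add(Add(467, Mul(-1, Add(6, -27))), Mul(Mul(Add(-507, -197), Add(35, 316)), -426)) = Add(Add(467, Mul(-1, -21)), Mul(Mul(-704, 351), -426)) = Add(Add(467, 21), Mul(-247104, -426)) = Add(488, 105266304) = 105266792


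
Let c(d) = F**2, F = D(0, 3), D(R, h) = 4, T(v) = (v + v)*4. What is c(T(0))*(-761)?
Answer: -12176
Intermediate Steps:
T(v) = 8*v (T(v) = (2*v)*4 = 8*v)
F = 4
c(d) = 16 (c(d) = 4**2 = 16)
c(T(0))*(-761) = 16*(-761) = -12176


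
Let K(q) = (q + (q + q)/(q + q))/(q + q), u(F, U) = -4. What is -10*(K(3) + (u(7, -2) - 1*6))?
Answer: 280/3 ≈ 93.333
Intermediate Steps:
K(q) = (1 + q)/(2*q) (K(q) = (q + (2*q)/((2*q)))/((2*q)) = (q + (2*q)*(1/(2*q)))*(1/(2*q)) = (q + 1)*(1/(2*q)) = (1 + q)*(1/(2*q)) = (1 + q)/(2*q))
-10*(K(3) + (u(7, -2) - 1*6)) = -10*((1/2)*(1 + 3)/3 + (-4 - 1*6)) = -10*((1/2)*(1/3)*4 + (-4 - 6)) = -10*(2/3 - 10) = -10*(-28/3) = 280/3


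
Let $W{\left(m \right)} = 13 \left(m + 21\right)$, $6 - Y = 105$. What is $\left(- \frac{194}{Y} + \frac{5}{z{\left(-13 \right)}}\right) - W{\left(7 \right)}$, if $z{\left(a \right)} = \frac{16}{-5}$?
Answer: $- \frac{575947}{1584} \approx -363.6$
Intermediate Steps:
$Y = -99$ ($Y = 6 - 105 = -99$)
$z{\left(a \right)} = - \frac{16}{5}$ ($z{\left(a \right)} = 16 \left(- \frac{1}{5}\right) = - \frac{16}{5}$)
$W{\left(m \right)} = 273 + 13 m$ ($W{\left(m \right)} = 13 \left(21 + m\right) = 273 + 13 m$)
$\left(- \frac{194}{Y} + \frac{5}{z{\left(-13 \right)}}\right) - W{\left(7 \right)} = \left(- \frac{194}{-99} + \frac{5}{- \frac{16}{5}}\right) - \left(273 + 13 \cdot 7\right) = \left(\left(-194\right) \left(- \frac{1}{99}\right) + 5 \left(- \frac{5}{16}\right)\right) - \left(273 + 91\right) = \left(\frac{194}{99} - \frac{25}{16}\right) - 364 = \frac{629}{1584} - 364 = - \frac{575947}{1584}$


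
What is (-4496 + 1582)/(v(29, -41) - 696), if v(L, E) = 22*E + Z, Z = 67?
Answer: 2914/1531 ≈ 1.9033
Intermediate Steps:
v(L, E) = 67 + 22*E (v(L, E) = 22*E + 67 = 67 + 22*E)
(-4496 + 1582)/(v(29, -41) - 696) = (-4496 + 1582)/((67 + 22*(-41)) - 696) = -2914/((67 - 902) - 696) = -2914/(-835 - 696) = -2914/(-1531) = -2914*(-1/1531) = 2914/1531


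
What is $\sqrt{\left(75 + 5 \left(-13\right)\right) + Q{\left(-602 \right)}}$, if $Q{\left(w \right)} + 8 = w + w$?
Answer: $i \sqrt{1202} \approx 34.67 i$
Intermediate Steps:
$Q{\left(w \right)} = -8 + 2 w$ ($Q{\left(w \right)} = -8 + \left(w + w\right) = -8 + 2 w$)
$\sqrt{\left(75 + 5 \left(-13\right)\right) + Q{\left(-602 \right)}} = \sqrt{\left(75 + 5 \left(-13\right)\right) + \left(-8 + 2 \left(-602\right)\right)} = \sqrt{\left(75 - 65\right) - 1212} = \sqrt{10 - 1212} = \sqrt{-1202} = i \sqrt{1202}$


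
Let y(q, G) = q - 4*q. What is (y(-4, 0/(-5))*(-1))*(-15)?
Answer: 180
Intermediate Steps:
y(q, G) = -3*q
(y(-4, 0/(-5))*(-1))*(-15) = (-3*(-4)*(-1))*(-15) = (12*(-1))*(-15) = -12*(-15) = 180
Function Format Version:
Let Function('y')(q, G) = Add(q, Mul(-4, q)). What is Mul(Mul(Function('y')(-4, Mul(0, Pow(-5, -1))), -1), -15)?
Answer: 180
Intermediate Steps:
Function('y')(q, G) = Mul(-3, q)
Mul(Mul(Function('y')(-4, Mul(0, Pow(-5, -1))), -1), -15) = Mul(Mul(Mul(-3, -4), -1), -15) = Mul(Mul(12, -1), -15) = Mul(-12, -15) = 180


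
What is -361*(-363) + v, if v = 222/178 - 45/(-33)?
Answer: 128293653/979 ≈ 1.3105e+5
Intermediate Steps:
v = 2556/979 (v = 222*(1/178) - 45*(-1/33) = 111/89 + 15/11 = 2556/979 ≈ 2.6108)
-361*(-363) + v = -361*(-363) + 2556/979 = 131043 + 2556/979 = 128293653/979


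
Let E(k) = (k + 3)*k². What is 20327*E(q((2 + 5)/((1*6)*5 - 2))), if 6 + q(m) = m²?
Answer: -8622205225/4096 ≈ -2.1050e+6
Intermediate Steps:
q(m) = -6 + m²
E(k) = k²*(3 + k) (E(k) = (3 + k)*k² = k²*(3 + k))
20327*E(q((2 + 5)/((1*6)*5 - 2))) = 20327*((-6 + ((2 + 5)/((1*6)*5 - 2))²)²*(3 + (-6 + ((2 + 5)/((1*6)*5 - 2))²))) = 20327*((-6 + (7/(6*5 - 2))²)²*(3 + (-6 + (7/(6*5 - 2))²))) = 20327*((-6 + (7/(30 - 2))²)²*(3 + (-6 + (7/(30 - 2))²))) = 20327*((-6 + (7/28)²)²*(3 + (-6 + (7/28)²))) = 20327*((-6 + (7*(1/28))²)²*(3 + (-6 + (7*(1/28))²))) = 20327*((-6 + (¼)²)²*(3 + (-6 + (¼)²))) = 20327*((-6 + 1/16)²*(3 + (-6 + 1/16))) = 20327*((-95/16)²*(3 - 95/16)) = 20327*((9025/256)*(-47/16)) = 20327*(-424175/4096) = -8622205225/4096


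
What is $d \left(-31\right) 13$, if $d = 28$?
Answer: $-11284$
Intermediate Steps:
$d \left(-31\right) 13 = 28 \left(-31\right) 13 = \left(-868\right) 13 = -11284$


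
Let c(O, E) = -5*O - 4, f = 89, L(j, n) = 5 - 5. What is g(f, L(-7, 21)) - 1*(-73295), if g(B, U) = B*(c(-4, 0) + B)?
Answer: 82640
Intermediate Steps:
L(j, n) = 0
c(O, E) = -4 - 5*O
g(B, U) = B*(16 + B) (g(B, U) = B*((-4 - 5*(-4)) + B) = B*((-4 + 20) + B) = B*(16 + B))
g(f, L(-7, 21)) - 1*(-73295) = 89*(16 + 89) - 1*(-73295) = 89*105 + 73295 = 9345 + 73295 = 82640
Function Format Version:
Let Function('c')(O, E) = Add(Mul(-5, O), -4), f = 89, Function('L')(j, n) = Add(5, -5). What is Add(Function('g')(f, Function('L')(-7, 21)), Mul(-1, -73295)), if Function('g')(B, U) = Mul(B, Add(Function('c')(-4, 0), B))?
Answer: 82640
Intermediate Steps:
Function('L')(j, n) = 0
Function('c')(O, E) = Add(-4, Mul(-5, O))
Function('g')(B, U) = Mul(B, Add(16, B)) (Function('g')(B, U) = Mul(B, Add(Add(-4, Mul(-5, -4)), B)) = Mul(B, Add(Add(-4, 20), B)) = Mul(B, Add(16, B)))
Add(Function('g')(f, Function('L')(-7, 21)), Mul(-1, -73295)) = Add(Mul(89, Add(16, 89)), Mul(-1, -73295)) = Add(Mul(89, 105), 73295) = Add(9345, 73295) = 82640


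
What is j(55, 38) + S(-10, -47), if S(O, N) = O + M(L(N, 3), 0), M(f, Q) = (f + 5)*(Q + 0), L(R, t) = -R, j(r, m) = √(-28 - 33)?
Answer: -10 + I*√61 ≈ -10.0 + 7.8102*I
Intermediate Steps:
j(r, m) = I*√61 (j(r, m) = √(-61) = I*√61)
M(f, Q) = Q*(5 + f) (M(f, Q) = (5 + f)*Q = Q*(5 + f))
S(O, N) = O (S(O, N) = O + 0*(5 - N) = O + 0 = O)
j(55, 38) + S(-10, -47) = I*√61 - 10 = -10 + I*√61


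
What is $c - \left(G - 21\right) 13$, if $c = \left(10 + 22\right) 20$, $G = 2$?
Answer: $887$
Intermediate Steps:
$c = 640$ ($c = 32 \cdot 20 = 640$)
$c - \left(G - 21\right) 13 = 640 - \left(2 - 21\right) 13 = 640 - \left(-19\right) 13 = 640 - -247 = 640 + 247 = 887$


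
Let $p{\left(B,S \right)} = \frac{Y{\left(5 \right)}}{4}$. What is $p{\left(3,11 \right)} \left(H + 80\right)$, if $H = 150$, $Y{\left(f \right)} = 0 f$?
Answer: $0$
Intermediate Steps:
$Y{\left(f \right)} = 0$
$p{\left(B,S \right)} = 0$ ($p{\left(B,S \right)} = \frac{0}{4} = 0 \cdot \frac{1}{4} = 0$)
$p{\left(3,11 \right)} \left(H + 80\right) = 0 \left(150 + 80\right) = 0 \cdot 230 = 0$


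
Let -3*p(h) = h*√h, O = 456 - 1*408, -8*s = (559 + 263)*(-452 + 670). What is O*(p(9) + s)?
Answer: -1075608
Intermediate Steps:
s = -44799/2 (s = -(559 + 263)*(-452 + 670)/8 = -411*218/4 = -⅛*179196 = -44799/2 ≈ -22400.)
O = 48 (O = 456 - 408 = 48)
p(h) = -h^(3/2)/3 (p(h) = -h*√h/3 = -h^(3/2)/3)
O*(p(9) + s) = 48*(-9^(3/2)/3 - 44799/2) = 48*(-⅓*27 - 44799/2) = 48*(-9 - 44799/2) = 48*(-44817/2) = -1075608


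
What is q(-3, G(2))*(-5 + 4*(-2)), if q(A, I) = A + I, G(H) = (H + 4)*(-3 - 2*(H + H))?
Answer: 897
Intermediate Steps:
G(H) = (-3 - 4*H)*(4 + H) (G(H) = (4 + H)*(-3 - 4*H) = (-3 - 4*H)*(4 + H))
q(-3, G(2))*(-5 + 4*(-2)) = (-3 + (-12 - 19*2 - 4*2²))*(-5 + 4*(-2)) = (-3 + (-12 - 38 - 4*4))*(-5 - 8) = (-3 + (-12 - 38 - 16))*(-13) = (-3 - 66)*(-13) = -69*(-13) = 897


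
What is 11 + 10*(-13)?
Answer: -119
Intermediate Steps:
11 + 10*(-13) = 11 - 130 = -119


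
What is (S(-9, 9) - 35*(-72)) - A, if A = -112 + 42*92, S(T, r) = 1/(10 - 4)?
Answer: -7391/6 ≈ -1231.8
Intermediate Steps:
S(T, r) = ⅙ (S(T, r) = 1/6 = ⅙)
A = 3752 (A = -112 + 3864 = 3752)
(S(-9, 9) - 35*(-72)) - A = (⅙ - 35*(-72)) - 1*3752 = (⅙ + 2520) - 3752 = 15121/6 - 3752 = -7391/6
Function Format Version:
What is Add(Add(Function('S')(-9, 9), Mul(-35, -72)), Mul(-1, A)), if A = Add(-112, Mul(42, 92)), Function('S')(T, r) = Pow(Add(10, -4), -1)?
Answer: Rational(-7391, 6) ≈ -1231.8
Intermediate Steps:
Function('S')(T, r) = Rational(1, 6) (Function('S')(T, r) = Pow(6, -1) = Rational(1, 6))
A = 3752 (A = Add(-112, 3864) = 3752)
Add(Add(Function('S')(-9, 9), Mul(-35, -72)), Mul(-1, A)) = Add(Add(Rational(1, 6), Mul(-35, -72)), Mul(-1, 3752)) = Add(Add(Rational(1, 6), 2520), -3752) = Add(Rational(15121, 6), -3752) = Rational(-7391, 6)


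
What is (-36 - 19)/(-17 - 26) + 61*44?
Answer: 115467/43 ≈ 2685.3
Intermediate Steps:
(-36 - 19)/(-17 - 26) + 61*44 = -55/(-43) + 2684 = -55*(-1/43) + 2684 = 55/43 + 2684 = 115467/43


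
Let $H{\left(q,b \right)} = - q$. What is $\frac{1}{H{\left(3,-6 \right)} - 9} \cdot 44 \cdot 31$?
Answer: $- \frac{341}{3} \approx -113.67$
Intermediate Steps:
$\frac{1}{H{\left(3,-6 \right)} - 9} \cdot 44 \cdot 31 = \frac{1}{\left(-1\right) 3 - 9} \cdot 44 \cdot 31 = \frac{1}{-3 - 9} \cdot 44 \cdot 31 = \frac{1}{-12} \cdot 44 \cdot 31 = \left(- \frac{1}{12}\right) 44 \cdot 31 = \left(- \frac{11}{3}\right) 31 = - \frac{341}{3}$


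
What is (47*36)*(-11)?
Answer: -18612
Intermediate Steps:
(47*36)*(-11) = 1692*(-11) = -18612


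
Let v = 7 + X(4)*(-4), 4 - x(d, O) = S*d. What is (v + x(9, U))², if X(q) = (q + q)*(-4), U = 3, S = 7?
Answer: 5776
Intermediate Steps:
x(d, O) = 4 - 7*d
X(q) = -8*q (X(q) = (2*q)*(-4) = -8*q)
v = 135 (v = 7 - 8*4*(-4) = 7 - 32*(-4) = 7 + 128 = 135)
(v + x(9, U))² = (135 + (4 - 7*9))² = (135 + (4 - 63))² = (135 - 59)² = 76² = 5776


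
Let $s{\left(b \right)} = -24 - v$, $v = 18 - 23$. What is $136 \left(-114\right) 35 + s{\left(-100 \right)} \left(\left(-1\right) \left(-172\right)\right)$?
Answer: $-545908$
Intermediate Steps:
$v = -5$
$s{\left(b \right)} = -19$ ($s{\left(b \right)} = -24 - -5 = -24 + 5 = -19$)
$136 \left(-114\right) 35 + s{\left(-100 \right)} \left(\left(-1\right) \left(-172\right)\right) = 136 \left(-114\right) 35 - 19 \left(\left(-1\right) \left(-172\right)\right) = \left(-15504\right) 35 - 3268 = -542640 - 3268 = -545908$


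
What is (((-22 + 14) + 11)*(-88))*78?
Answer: -20592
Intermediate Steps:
(((-22 + 14) + 11)*(-88))*78 = ((-8 + 11)*(-88))*78 = (3*(-88))*78 = -264*78 = -20592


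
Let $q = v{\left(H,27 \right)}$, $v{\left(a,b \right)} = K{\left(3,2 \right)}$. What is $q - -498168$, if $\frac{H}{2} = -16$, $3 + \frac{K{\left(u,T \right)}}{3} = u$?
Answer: $498168$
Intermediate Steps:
$K{\left(u,T \right)} = -9 + 3 u$
$H = -32$ ($H = 2 \left(-16\right) = -32$)
$v{\left(a,b \right)} = 0$ ($v{\left(a,b \right)} = -9 + 3 \cdot 3 = -9 + 9 = 0$)
$q = 0$
$q - -498168 = 0 - -498168 = 0 + 498168 = 498168$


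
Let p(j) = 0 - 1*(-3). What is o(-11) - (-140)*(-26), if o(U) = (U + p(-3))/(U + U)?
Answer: -40036/11 ≈ -3639.6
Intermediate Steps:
p(j) = 3 (p(j) = 0 + 3 = 3)
o(U) = (3 + U)/(2*U) (o(U) = (U + 3)/(U + U) = (3 + U)/((2*U)) = (3 + U)*(1/(2*U)) = (3 + U)/(2*U))
o(-11) - (-140)*(-26) = (½)*(3 - 11)/(-11) - (-140)*(-26) = (½)*(-1/11)*(-8) - 70*52 = 4/11 - 3640 = -40036/11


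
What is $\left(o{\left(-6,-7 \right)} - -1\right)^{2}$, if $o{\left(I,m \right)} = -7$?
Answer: $36$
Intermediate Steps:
$\left(o{\left(-6,-7 \right)} - -1\right)^{2} = \left(-7 - -1\right)^{2} = \left(-7 + 1\right)^{2} = \left(-6\right)^{2} = 36$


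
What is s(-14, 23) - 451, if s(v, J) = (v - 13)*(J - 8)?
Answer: -856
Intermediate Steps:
s(v, J) = (-13 + v)*(-8 + J)
s(-14, 23) - 451 = (104 - 13*23 - 8*(-14) + 23*(-14)) - 451 = (104 - 299 + 112 - 322) - 451 = -405 - 451 = -856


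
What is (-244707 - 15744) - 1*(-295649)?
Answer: 35198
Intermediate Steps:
(-244707 - 15744) - 1*(-295649) = -260451 + 295649 = 35198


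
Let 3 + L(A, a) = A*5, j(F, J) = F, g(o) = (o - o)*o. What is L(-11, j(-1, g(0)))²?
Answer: 3364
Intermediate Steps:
g(o) = 0 (g(o) = 0*o = 0)
L(A, a) = -3 + 5*A (L(A, a) = -3 + A*5 = -3 + 5*A)
L(-11, j(-1, g(0)))² = (-3 + 5*(-11))² = (-3 - 55)² = (-58)² = 3364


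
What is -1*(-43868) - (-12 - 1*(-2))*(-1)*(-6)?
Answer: 43928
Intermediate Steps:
-1*(-43868) - (-12 - 1*(-2))*(-1)*(-6) = 43868 - (-12 + 2)*(-1)*(-6) = 43868 - (-10*(-1))*(-6) = 43868 - 10*(-6) = 43868 - 1*(-60) = 43868 + 60 = 43928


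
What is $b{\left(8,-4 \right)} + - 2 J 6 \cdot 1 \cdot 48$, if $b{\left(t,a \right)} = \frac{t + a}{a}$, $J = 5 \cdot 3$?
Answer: $-8641$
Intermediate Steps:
$J = 15$
$b{\left(t,a \right)} = \frac{a + t}{a}$
$b{\left(8,-4 \right)} + - 2 J 6 \cdot 1 \cdot 48 = \frac{-4 + 8}{-4} + \left(-2\right) 15 \cdot 6 \cdot 1 \cdot 48 = \left(- \frac{1}{4}\right) 4 + \left(-30\right) 6 \cdot 48 = -1 - 8640 = -8641$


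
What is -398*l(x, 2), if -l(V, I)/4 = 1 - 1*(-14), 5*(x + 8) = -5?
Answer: 23880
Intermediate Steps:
x = -9 (x = -8 + (⅕)*(-5) = -8 - 1 = -9)
l(V, I) = -60 (l(V, I) = -4*(1 - 1*(-14)) = -4*(1 + 14) = -4*15 = -60)
-398*l(x, 2) = -398*(-60) = 23880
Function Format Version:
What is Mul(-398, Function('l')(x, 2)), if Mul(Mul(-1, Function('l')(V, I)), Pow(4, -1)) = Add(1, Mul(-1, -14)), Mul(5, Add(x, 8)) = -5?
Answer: 23880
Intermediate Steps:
x = -9 (x = Add(-8, Mul(Rational(1, 5), -5)) = Add(-8, -1) = -9)
Function('l')(V, I) = -60 (Function('l')(V, I) = Mul(-4, Add(1, Mul(-1, -14))) = Mul(-4, Add(1, 14)) = Mul(-4, 15) = -60)
Mul(-398, Function('l')(x, 2)) = Mul(-398, -60) = 23880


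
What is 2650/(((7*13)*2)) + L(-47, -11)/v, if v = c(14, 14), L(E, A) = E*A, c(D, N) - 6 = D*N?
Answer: 314697/18382 ≈ 17.120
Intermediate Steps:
c(D, N) = 6 + D*N
L(E, A) = A*E
v = 202 (v = 6 + 14*14 = 6 + 196 = 202)
2650/(((7*13)*2)) + L(-47, -11)/v = 2650/(((7*13)*2)) - 11*(-47)/202 = 2650/((91*2)) + 517*(1/202) = 2650/182 + 517/202 = 2650*(1/182) + 517/202 = 1325/91 + 517/202 = 314697/18382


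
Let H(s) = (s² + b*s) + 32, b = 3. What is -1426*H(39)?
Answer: -2381420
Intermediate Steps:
H(s) = 32 + s² + 3*s (H(s) = (s² + 3*s) + 32 = 32 + s² + 3*s)
-1426*H(39) = -1426*(32 + 39² + 3*39) = -1426*(32 + 1521 + 117) = -1426*1670 = -2381420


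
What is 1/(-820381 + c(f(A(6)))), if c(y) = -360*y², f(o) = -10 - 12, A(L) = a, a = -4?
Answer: -1/994621 ≈ -1.0054e-6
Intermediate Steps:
A(L) = -4
f(o) = -22
1/(-820381 + c(f(A(6)))) = 1/(-820381 - 360*(-22)²) = 1/(-820381 - 360*484) = 1/(-820381 - 174240) = 1/(-994621) = -1/994621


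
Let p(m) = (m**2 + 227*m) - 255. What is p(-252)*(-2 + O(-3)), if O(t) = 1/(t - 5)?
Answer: -102765/8 ≈ -12846.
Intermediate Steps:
O(t) = 1/(-5 + t)
p(m) = -255 + m**2 + 227*m
p(-252)*(-2 + O(-3)) = (-255 + (-252)**2 + 227*(-252))*(-2 + 1/(-5 - 3)) = (-255 + 63504 - 57204)*(-2 + 1/(-8)) = 6045*(-2 - 1/8) = 6045*(-17/8) = -102765/8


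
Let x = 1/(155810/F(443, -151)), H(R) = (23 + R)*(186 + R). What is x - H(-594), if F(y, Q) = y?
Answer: -36298743637/155810 ≈ -2.3297e+5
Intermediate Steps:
x = 443/155810 (x = 1/(155810/443) = 443/155810 ≈ 0.0028432)
x - H(-594) = 443/155810 - (4278 + (-594)**2 + 209*(-594)) = 443/155810 - (4278 + 352836 - 124146) = 443/155810 - 1*232968 = 443/155810 - 232968 = -36298743637/155810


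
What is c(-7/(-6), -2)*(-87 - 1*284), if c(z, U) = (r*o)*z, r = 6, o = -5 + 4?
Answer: 2597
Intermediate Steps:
o = -1
c(z, U) = -6*z (c(z, U) = (6*(-1))*z = -6*z)
c(-7/(-6), -2)*(-87 - 1*284) = (-(-42)/(-6))*(-87 - 1*284) = (-(-42)*(-1)/6)*(-87 - 284) = -6*7/6*(-371) = -7*(-371) = 2597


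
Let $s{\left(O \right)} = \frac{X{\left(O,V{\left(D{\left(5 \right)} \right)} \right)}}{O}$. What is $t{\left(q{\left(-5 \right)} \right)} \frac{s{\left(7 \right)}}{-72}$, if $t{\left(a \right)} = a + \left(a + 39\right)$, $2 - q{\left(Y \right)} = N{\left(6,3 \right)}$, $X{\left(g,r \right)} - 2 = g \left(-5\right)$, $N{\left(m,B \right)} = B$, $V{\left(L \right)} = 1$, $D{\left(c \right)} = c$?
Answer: $\frac{407}{168} \approx 2.4226$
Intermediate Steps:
$X{\left(g,r \right)} = 2 - 5 g$ ($X{\left(g,r \right)} = 2 + g \left(-5\right) = 2 - 5 g$)
$s{\left(O \right)} = \frac{2 - 5 O}{O}$
$q{\left(Y \right)} = -1$ ($q{\left(Y \right)} = 2 - 3 = -1$)
$t{\left(a \right)} = 39 + 2 a$ ($t{\left(a \right)} = a + \left(39 + a\right) = 39 + 2 a$)
$t{\left(q{\left(-5 \right)} \right)} \frac{s{\left(7 \right)}}{-72} = \left(39 + 2 \left(-1\right)\right) \frac{-5 + \frac{2}{7}}{-72} = \left(39 - 2\right) \left(-5 + 2 \cdot \frac{1}{7}\right) \left(- \frac{1}{72}\right) = 37 \left(-5 + \frac{2}{7}\right) \left(- \frac{1}{72}\right) = 37 \left(\left(- \frac{33}{7}\right) \left(- \frac{1}{72}\right)\right) = 37 \cdot \frac{11}{168} = \frac{407}{168}$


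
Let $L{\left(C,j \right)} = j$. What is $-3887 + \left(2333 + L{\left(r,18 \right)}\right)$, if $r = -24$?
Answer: $-1536$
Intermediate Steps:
$-3887 + \left(2333 + L{\left(r,18 \right)}\right) = -3887 + \left(2333 + 18\right) = -3887 + 2351 = -1536$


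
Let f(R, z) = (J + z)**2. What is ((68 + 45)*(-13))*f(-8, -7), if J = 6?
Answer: -1469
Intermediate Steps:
f(R, z) = (6 + z)**2
((68 + 45)*(-13))*f(-8, -7) = ((68 + 45)*(-13))*(6 - 7)**2 = (113*(-13))*(-1)**2 = -1469*1 = -1469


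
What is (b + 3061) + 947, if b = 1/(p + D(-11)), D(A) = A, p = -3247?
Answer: 13058063/3258 ≈ 4008.0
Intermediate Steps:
b = -1/3258 (b = 1/(-3247 - 11) = 1/(-3258) = -1/3258 ≈ -0.00030694)
(b + 3061) + 947 = (-1/3258 + 3061) + 947 = 9972737/3258 + 947 = 13058063/3258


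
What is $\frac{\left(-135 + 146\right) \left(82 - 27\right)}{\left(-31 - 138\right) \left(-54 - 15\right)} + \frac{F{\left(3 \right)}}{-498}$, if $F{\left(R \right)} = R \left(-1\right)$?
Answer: $\frac{112091}{1935726} \approx 0.057906$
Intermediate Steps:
$F{\left(R \right)} = - R$
$\frac{\left(-135 + 146\right) \left(82 - 27\right)}{\left(-31 - 138\right) \left(-54 - 15\right)} + \frac{F{\left(3 \right)}}{-498} = \frac{\left(-135 + 146\right) \left(82 - 27\right)}{\left(-31 - 138\right) \left(-54 - 15\right)} + \frac{\left(-1\right) 3}{-498} = \frac{11 \cdot 55}{\left(-169\right) \left(-69\right)} - - \frac{1}{166} = \frac{605}{11661} + \frac{1}{166} = \frac{112091}{1935726}$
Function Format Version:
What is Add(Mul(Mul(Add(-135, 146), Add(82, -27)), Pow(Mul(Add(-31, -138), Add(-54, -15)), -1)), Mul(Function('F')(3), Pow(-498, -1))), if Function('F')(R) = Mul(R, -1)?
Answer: Rational(112091, 1935726) ≈ 0.057906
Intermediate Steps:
Function('F')(R) = Mul(-1, R)
Add(Mul(Mul(Add(-135, 146), Add(82, -27)), Pow(Mul(Add(-31, -138), Add(-54, -15)), -1)), Mul(Function('F')(3), Pow(-498, -1))) = Add(Mul(Mul(Add(-135, 146), Add(82, -27)), Pow(Mul(Add(-31, -138), Add(-54, -15)), -1)), Mul(Mul(-1, 3), Pow(-498, -1))) = Add(Mul(Mul(11, 55), Pow(Mul(-169, -69), -1)), Mul(-3, Rational(-1, 498))) = Add(Mul(605, Pow(11661, -1)), Rational(1, 166)) = Add(Mul(605, Rational(1, 11661)), Rational(1, 166)) = Add(Rational(605, 11661), Rational(1, 166)) = Rational(112091, 1935726)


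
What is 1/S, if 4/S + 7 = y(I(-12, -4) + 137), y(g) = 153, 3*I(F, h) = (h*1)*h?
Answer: 73/2 ≈ 36.500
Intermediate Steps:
I(F, h) = h²/3 (I(F, h) = ((h*1)*h)/3 = (h*h)/3 = h²/3)
S = 2/73 (S = 4/(-7 + 153) = 4/146 = 4*(1/146) = 2/73 ≈ 0.027397)
1/S = 1/(2/73) = 73/2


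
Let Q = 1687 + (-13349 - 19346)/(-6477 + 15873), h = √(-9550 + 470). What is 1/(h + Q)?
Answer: 148629282372/251022044308729 - 176569632*I*√2270/251022044308729 ≈ 0.0005921 - 3.3513e-5*I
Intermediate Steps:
h = 2*I*√2270 (h = √(-9080) = 2*I*√2270 ≈ 95.289*I)
Q = 15818357/9396 (Q = 1687 - 32695/9396 = 15818357/9396 ≈ 1683.5)
1/(h + Q) = 1/(2*I*√2270 + 15818357/9396) = 1/(15818357/9396 + 2*I*√2270)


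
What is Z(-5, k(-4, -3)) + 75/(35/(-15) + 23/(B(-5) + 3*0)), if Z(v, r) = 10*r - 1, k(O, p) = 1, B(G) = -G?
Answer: 1431/34 ≈ 42.088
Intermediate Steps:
Z(v, r) = -1 + 10*r
Z(-5, k(-4, -3)) + 75/(35/(-15) + 23/(B(-5) + 3*0)) = (-1 + 10*1) + 75/(35/(-15) + 23/(-1*(-5) + 3*0)) = (-1 + 10) + 75/(35*(-1/15) + 23/(5 + 0)) = 9 + 75/(-7/3 + 23/5) = 9 + 75/(34/15) = 9 + (15/34)*75 = 9 + 1125/34 = 1431/34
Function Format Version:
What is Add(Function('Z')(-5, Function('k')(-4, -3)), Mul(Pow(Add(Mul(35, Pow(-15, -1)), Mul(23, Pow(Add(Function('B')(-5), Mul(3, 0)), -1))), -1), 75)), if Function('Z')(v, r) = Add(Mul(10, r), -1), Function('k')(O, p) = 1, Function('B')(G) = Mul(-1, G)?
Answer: Rational(1431, 34) ≈ 42.088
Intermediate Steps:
Function('Z')(v, r) = Add(-1, Mul(10, r))
Add(Function('Z')(-5, Function('k')(-4, -3)), Mul(Pow(Add(Mul(35, Pow(-15, -1)), Mul(23, Pow(Add(Function('B')(-5), Mul(3, 0)), -1))), -1), 75)) = Add(Add(-1, Mul(10, 1)), Mul(Pow(Add(Mul(35, Pow(-15, -1)), Mul(23, Pow(Add(Mul(-1, -5), Mul(3, 0)), -1))), -1), 75)) = Add(Add(-1, 10), Mul(Pow(Add(Mul(35, Rational(-1, 15)), Mul(23, Pow(Add(5, 0), -1))), -1), 75)) = Add(9, Mul(Pow(Add(Rational(-7, 3), Mul(23, Pow(5, -1))), -1), 75)) = Add(9, Mul(Pow(Add(Rational(-7, 3), Mul(23, Rational(1, 5))), -1), 75)) = Add(9, Mul(Pow(Add(Rational(-7, 3), Rational(23, 5)), -1), 75)) = Add(9, Mul(Pow(Rational(34, 15), -1), 75)) = Add(9, Mul(Rational(15, 34), 75)) = Add(9, Rational(1125, 34)) = Rational(1431, 34)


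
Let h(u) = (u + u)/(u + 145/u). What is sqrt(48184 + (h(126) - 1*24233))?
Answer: sqrt(6148070333183)/16021 ≈ 154.77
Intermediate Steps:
h(u) = 2*u/(u + 145/u) (h(u) = (2*u)/(u + 145/u) = 2*u/(u + 145/u))
sqrt(48184 + (h(126) - 1*24233)) = sqrt(48184 + (2*126**2/(145 + 126**2) - 1*24233)) = sqrt(48184 + (2*15876/(145 + 15876) - 24233)) = sqrt(48184 + (2*15876/16021 - 24233)) = sqrt(48184 + (2*15876*(1/16021) - 24233)) = sqrt(48184 + (31752/16021 - 24233)) = sqrt(48184 - 388205141/16021) = sqrt(383750723/16021) = sqrt(6148070333183)/16021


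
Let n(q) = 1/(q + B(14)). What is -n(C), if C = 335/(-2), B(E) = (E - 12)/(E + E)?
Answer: 7/1172 ≈ 0.0059727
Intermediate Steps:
B(E) = (-12 + E)/(2*E) (B(E) = (-12 + E)/((2*E)) = (-12 + E)*(1/(2*E)) = (-12 + E)/(2*E))
C = -335/2 (C = 335*(-1/2) = -335/2 ≈ -167.50)
n(q) = 1/(1/14 + q) (n(q) = 1/(q + (1/2)*(-12 + 14)/14) = 1/(q + (1/2)*(1/14)*2) = 1/(q + 1/14) = 1/(1/14 + q))
-n(C) = -14/(1 + 14*(-335/2)) = -14/(1 - 2345) = -14/(-2344) = -14*(-1)/2344 = -1*(-7/1172) = 7/1172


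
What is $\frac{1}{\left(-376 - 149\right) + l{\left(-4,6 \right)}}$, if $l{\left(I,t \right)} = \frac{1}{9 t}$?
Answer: $- \frac{54}{28349} \approx -0.0019048$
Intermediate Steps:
$l{\left(I,t \right)} = \frac{1}{9 t}$
$\frac{1}{\left(-376 - 149\right) + l{\left(-4,6 \right)}} = \frac{1}{\left(-376 - 149\right) + \frac{1}{9 \cdot 6}} = \frac{1}{-525 + \frac{1}{9} \cdot \frac{1}{6}} = \frac{1}{-525 + \frac{1}{54}} = \frac{1}{- \frac{28349}{54}} = - \frac{54}{28349}$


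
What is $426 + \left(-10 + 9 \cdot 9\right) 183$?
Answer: $13419$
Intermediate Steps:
$426 + \left(-10 + 9 \cdot 9\right) 183 = 426 + \left(-10 + 81\right) 183 = 426 + 71 \cdot 183 = 426 + 12993 = 13419$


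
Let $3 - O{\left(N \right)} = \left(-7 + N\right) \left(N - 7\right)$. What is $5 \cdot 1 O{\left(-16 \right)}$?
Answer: $-2630$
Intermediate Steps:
$O{\left(N \right)} = 3 - \left(-7 + N\right)^{2}$ ($O{\left(N \right)} = 3 - \left(-7 + N\right) \left(N - 7\right) = 3 - \left(-7 + N\right) \left(-7 + N\right) = 3 - \left(-7 + N\right)^{2}$)
$5 \cdot 1 O{\left(-16 \right)} = 5 \cdot 1 \left(3 - \left(-7 - 16\right)^{2}\right) = 5 \left(3 - \left(-23\right)^{2}\right) = 5 \left(3 - 529\right) = 5 \left(-526\right) = -2630$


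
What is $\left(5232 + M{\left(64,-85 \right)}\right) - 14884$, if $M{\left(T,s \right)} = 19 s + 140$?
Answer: $-11127$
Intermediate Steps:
$M{\left(T,s \right)} = 140 + 19 s$
$\left(5232 + M{\left(64,-85 \right)}\right) - 14884 = \left(5232 + \left(140 + 19 \left(-85\right)\right)\right) - 14884 = \left(5232 + \left(140 - 1615\right)\right) - 14884 = \left(5232 - 1475\right) - 14884 = 3757 - 14884 = -11127$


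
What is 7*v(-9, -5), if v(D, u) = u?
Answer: -35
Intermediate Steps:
7*v(-9, -5) = 7*(-5) = -35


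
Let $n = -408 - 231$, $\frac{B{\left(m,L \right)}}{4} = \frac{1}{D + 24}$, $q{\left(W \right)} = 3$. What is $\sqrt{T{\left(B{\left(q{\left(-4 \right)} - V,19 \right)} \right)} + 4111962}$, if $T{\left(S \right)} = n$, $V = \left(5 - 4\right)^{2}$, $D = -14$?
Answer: $\sqrt{4111323} \approx 2027.6$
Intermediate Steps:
$V = 1$ ($V = 1^{2} = 1$)
$B{\left(m,L \right)} = \frac{2}{5}$ ($B{\left(m,L \right)} = \frac{4}{-14 + 24} = \frac{4}{10} = 4 \cdot \frac{1}{10} = \frac{2}{5}$)
$n = -639$ ($n = -408 - 231 = -639$)
$T{\left(S \right)} = -639$
$\sqrt{T{\left(B{\left(q{\left(-4 \right)} - V,19 \right)} \right)} + 4111962} = \sqrt{-639 + 4111962} = \sqrt{4111323}$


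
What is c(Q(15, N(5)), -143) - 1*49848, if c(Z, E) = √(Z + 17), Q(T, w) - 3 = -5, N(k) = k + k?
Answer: -49848 + √15 ≈ -49844.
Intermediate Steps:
N(k) = 2*k
Q(T, w) = -2 (Q(T, w) = 3 - 5 = -2)
c(Z, E) = √(17 + Z)
c(Q(15, N(5)), -143) - 1*49848 = √(17 - 2) - 1*49848 = √15 - 49848 = -49848 + √15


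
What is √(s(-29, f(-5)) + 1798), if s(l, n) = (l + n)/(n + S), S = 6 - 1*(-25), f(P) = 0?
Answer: √1726979/31 ≈ 42.392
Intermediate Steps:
S = 31 (S = 6 + 25 = 31)
s(l, n) = (l + n)/(31 + n) (s(l, n) = (l + n)/(n + 31) = (l + n)/(31 + n))
√(s(-29, f(-5)) + 1798) = √((-29 + 0)/(31 + 0) + 1798) = √(-29/31 + 1798) = √(55709/31) = √1726979/31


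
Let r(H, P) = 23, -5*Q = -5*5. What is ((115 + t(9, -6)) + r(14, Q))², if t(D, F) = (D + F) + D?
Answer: 22500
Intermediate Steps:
t(D, F) = F + 2*D
Q = 5 (Q = -(-1)*5 = -⅕*(-25) = 5)
((115 + t(9, -6)) + r(14, Q))² = ((115 + (-6 + 2*9)) + 23)² = ((115 + (-6 + 18)) + 23)² = ((115 + 12) + 23)² = (127 + 23)² = 150² = 22500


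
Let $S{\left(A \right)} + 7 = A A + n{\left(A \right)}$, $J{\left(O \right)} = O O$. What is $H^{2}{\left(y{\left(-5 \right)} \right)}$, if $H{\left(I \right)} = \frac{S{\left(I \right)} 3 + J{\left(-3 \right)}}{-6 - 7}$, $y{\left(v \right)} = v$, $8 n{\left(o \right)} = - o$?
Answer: $\frac{269361}{10816} \approx 24.904$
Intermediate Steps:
$n{\left(o \right)} = - \frac{o}{8}$ ($n{\left(o \right)} = \frac{\left(-1\right) o}{8} = - \frac{o}{8}$)
$J{\left(O \right)} = O^{2}$
$S{\left(A \right)} = -7 + A^{2} - \frac{A}{8}$ ($S{\left(A \right)} = -7 - \left(\frac{A}{8} - A A\right) = -7 + \left(A^{2} - \frac{A}{8}\right) = -7 + A^{2} - \frac{A}{8}$)
$H{\left(I \right)} = \frac{12}{13} - \frac{3 I^{2}}{13} + \frac{3 I}{104}$ ($H{\left(I \right)} = \frac{\left(-7 + I^{2} - \frac{I}{8}\right) 3 + \left(-3\right)^{2}}{-6 - 7} = \frac{\left(-21 + 3 I^{2} - \frac{3 I}{8}\right) + 9}{-13} = \left(-12 + 3 I^{2} - \frac{3 I}{8}\right) \left(- \frac{1}{13}\right) = \frac{12}{13} - \frac{3 I^{2}}{13} + \frac{3 I}{104}$)
$H^{2}{\left(y{\left(-5 \right)} \right)} = \left(\frac{12}{13} - \frac{3 \left(-5\right)^{2}}{13} + \frac{3}{104} \left(-5\right)\right)^{2} = \left(\frac{12}{13} - \frac{75}{13} - \frac{15}{104}\right)^{2} = \left(- \frac{519}{104}\right)^{2} = \frac{269361}{10816}$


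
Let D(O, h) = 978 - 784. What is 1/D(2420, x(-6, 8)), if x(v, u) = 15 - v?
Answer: 1/194 ≈ 0.0051546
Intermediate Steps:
D(O, h) = 194
1/D(2420, x(-6, 8)) = 1/194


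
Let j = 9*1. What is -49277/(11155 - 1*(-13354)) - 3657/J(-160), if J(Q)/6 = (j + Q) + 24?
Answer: 17360113/6225286 ≈ 2.7886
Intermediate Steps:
j = 9
J(Q) = 198 + 6*Q (J(Q) = 6*((9 + Q) + 24) = 6*(33 + Q) = 198 + 6*Q)
-49277/(11155 - 1*(-13354)) - 3657/J(-160) = -49277/(11155 - 1*(-13354)) - 3657/(198 + 6*(-160)) = -49277/(11155 + 13354) - 3657/(198 - 960) = -49277/24509 - 3657/(-762) = -49277*1/24509 - 3657*(-1/762) = -49277/24509 + 1219/254 = 17360113/6225286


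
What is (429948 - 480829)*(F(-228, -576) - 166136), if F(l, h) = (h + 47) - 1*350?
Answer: 8497890215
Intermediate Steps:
F(l, h) = -303 + h (F(l, h) = (47 + h) - 350 = -303 + h)
(429948 - 480829)*(F(-228, -576) - 166136) = (429948 - 480829)*((-303 - 576) - 166136) = -50881*(-879 - 166136) = -50881*(-167015) = 8497890215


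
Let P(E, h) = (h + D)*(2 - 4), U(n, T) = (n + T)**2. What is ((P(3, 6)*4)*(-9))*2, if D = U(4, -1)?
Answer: 2160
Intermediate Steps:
U(n, T) = (T + n)**2
D = 9 (D = (-1 + 4)**2 = 3**2 = 9)
P(E, h) = -18 - 2*h (P(E, h) = (h + 9)*(2 - 4) = (9 + h)*(-2) = -18 - 2*h)
((P(3, 6)*4)*(-9))*2 = (((-18 - 2*6)*4)*(-9))*2 = (((-18 - 12)*4)*(-9))*2 = (-30*4*(-9))*2 = -120*(-9)*2 = 1080*2 = 2160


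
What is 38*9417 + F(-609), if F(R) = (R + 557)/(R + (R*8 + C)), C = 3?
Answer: 980140220/2739 ≈ 3.5785e+5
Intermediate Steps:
F(R) = (557 + R)/(3 + 9*R) (F(R) = (R + 557)/(R + (R*8 + 3)) = (557 + R)/(R + (8*R + 3)) = (557 + R)/(R + (3 + 8*R)) = (557 + R)/(3 + 9*R))
38*9417 + F(-609) = 38*9417 + (557 - 609)/(3*(1 + 3*(-609))) = 357846 + (⅓)*(-52)/(1 - 1827) = 357846 + (⅓)*(-52)/(-1826) = 357846 + (⅓)*(-1/1826)*(-52) = 357846 + 26/2739 = 980140220/2739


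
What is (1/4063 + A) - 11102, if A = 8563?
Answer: -10315956/4063 ≈ -2539.0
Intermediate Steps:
(1/4063 + A) - 11102 = (1/4063 + 8563) - 11102 = 34791470/4063 - 11102 = -10315956/4063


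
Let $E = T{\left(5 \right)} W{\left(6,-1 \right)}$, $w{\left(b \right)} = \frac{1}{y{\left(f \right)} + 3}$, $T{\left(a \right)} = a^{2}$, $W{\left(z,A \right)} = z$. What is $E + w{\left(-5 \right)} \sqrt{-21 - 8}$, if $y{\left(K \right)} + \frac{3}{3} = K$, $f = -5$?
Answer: $150 - \frac{i \sqrt{29}}{3} \approx 150.0 - 1.7951 i$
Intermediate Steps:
$y{\left(K \right)} = -1 + K$
$w{\left(b \right)} = - \frac{1}{3}$ ($w{\left(b \right)} = \frac{1}{\left(-1 - 5\right) + 3} = \frac{1}{-6 + 3} = \frac{1}{-3} = - \frac{1}{3}$)
$E = 150$ ($E = 5^{2} \cdot 6 = 25 \cdot 6 = 150$)
$E + w{\left(-5 \right)} \sqrt{-21 - 8} = 150 - \frac{\sqrt{-21 - 8}}{3} = 150 - \frac{\sqrt{-29}}{3} = 150 - \frac{i \sqrt{29}}{3}$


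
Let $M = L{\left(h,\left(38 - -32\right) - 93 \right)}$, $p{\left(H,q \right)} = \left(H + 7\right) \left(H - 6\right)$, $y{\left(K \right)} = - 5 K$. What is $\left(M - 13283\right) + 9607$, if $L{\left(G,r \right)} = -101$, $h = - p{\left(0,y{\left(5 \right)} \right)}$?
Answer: $-3777$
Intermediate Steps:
$p{\left(H,q \right)} = \left(-6 + H\right) \left(7 + H\right)$ ($p{\left(H,q \right)} = \left(7 + H\right) \left(-6 + H\right) = \left(-6 + H\right) \left(7 + H\right)$)
$h = 42$ ($h = - (-42 + 0 + 0^{2}) = - (-42 + 0 + 0) = \left(-1\right) \left(-42\right) = 42$)
$M = -101$
$\left(M - 13283\right) + 9607 = \left(-101 - 13283\right) + 9607 = -13384 + 9607 = -3777$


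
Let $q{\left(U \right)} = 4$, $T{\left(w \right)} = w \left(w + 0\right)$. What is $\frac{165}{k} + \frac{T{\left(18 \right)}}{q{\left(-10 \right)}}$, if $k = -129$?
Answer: $\frac{3428}{43} \approx 79.721$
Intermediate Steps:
$T{\left(w \right)} = w^{2}$ ($T{\left(w \right)} = w w = w^{2}$)
$\frac{165}{k} + \frac{T{\left(18 \right)}}{q{\left(-10 \right)}} = \frac{165}{-129} + \frac{18^{2}}{4} = 165 \left(- \frac{1}{129}\right) + 324 \cdot \frac{1}{4} = - \frac{55}{43} + 81 = \frac{3428}{43}$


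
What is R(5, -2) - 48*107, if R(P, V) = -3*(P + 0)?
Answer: -5151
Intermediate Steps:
R(P, V) = -3*P
R(5, -2) - 48*107 = -3*5 - 48*107 = -15 - 5136 = -5151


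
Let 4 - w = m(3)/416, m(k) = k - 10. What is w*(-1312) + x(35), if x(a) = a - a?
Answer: -68511/13 ≈ -5270.1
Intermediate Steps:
m(k) = -10 + k
x(a) = 0
w = 1671/416 (w = 4 - (-10 + 3)/416 = 4 - (-7)/416 = 4 - 1*(-7/416) = 4 + 7/416 = 1671/416 ≈ 4.0168)
w*(-1312) + x(35) = (1671/416)*(-1312) + 0 = -68511/13 + 0 = -68511/13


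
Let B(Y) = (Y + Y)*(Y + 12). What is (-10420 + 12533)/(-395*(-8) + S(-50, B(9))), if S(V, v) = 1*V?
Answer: 2113/3110 ≈ 0.67942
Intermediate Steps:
B(Y) = 2*Y*(12 + Y) (B(Y) = (2*Y)*(12 + Y) = 2*Y*(12 + Y))
S(V, v) = V
(-10420 + 12533)/(-395*(-8) + S(-50, B(9))) = (-10420 + 12533)/(-395*(-8) - 50) = 2113/(3160 - 50) = 2113/3110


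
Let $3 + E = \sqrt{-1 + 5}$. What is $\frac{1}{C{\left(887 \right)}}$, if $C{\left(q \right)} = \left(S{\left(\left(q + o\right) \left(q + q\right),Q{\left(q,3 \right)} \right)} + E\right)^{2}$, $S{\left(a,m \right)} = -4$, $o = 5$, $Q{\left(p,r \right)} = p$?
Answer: $\frac{1}{25} \approx 0.04$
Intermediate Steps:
$E = -1$ ($E = -3 + \sqrt{-1 + 5} = -3 + \sqrt{4} = -3 + 2 = -1$)
$C{\left(q \right)} = 25$ ($C{\left(q \right)} = \left(-4 - 1\right)^{2} = \left(-5\right)^{2} = 25$)
$\frac{1}{C{\left(887 \right)}} = \frac{1}{25}$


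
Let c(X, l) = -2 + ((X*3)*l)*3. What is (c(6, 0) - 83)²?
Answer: 7225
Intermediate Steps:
c(X, l) = -2 + 9*X*l (c(X, l) = -2 + ((3*X)*l)*3 = -2 + (3*X*l)*3 = -2 + 9*X*l)
(c(6, 0) - 83)² = ((-2 + 9*6*0) - 83)² = ((-2 + 0) - 83)² = (-2 - 83)² = (-85)² = 7225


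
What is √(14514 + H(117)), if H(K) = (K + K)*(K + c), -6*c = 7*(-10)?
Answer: 3*√4958 ≈ 211.24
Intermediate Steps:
c = 35/3 (c = -7*(-10)/6 = -⅙*(-70) = 35/3 ≈ 11.667)
H(K) = 2*K*(35/3 + K) (H(K) = (K + K)*(K + 35/3) = (2*K)*(35/3 + K) = 2*K*(35/3 + K))
√(14514 + H(117)) = √(14514 + (⅔)*117*(35 + 3*117)) = √(14514 + (⅔)*117*(35 + 351)) = √(14514 + (⅔)*117*386) = √(14514 + 30108) = √44622 = 3*√4958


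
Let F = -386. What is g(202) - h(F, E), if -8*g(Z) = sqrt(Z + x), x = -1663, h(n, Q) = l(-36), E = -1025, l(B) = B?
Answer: 36 - I*sqrt(1461)/8 ≈ 36.0 - 4.7779*I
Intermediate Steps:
h(n, Q) = -36
g(Z) = -sqrt(-1663 + Z)/8 (g(Z) = -sqrt(Z - 1663)/8 = -sqrt(-1663 + Z)/8)
g(202) - h(F, E) = -sqrt(-1663 + 202)/8 - 1*(-36) = -I*sqrt(1461)/8 + 36 = 36 - I*sqrt(1461)/8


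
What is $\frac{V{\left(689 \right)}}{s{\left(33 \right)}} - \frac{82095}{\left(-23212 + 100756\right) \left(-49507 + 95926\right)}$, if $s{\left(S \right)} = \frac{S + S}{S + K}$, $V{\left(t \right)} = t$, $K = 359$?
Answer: $\frac{54010321367561}{13198221432} \approx 4092.2$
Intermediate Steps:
$s{\left(S \right)} = \frac{2 S}{359 + S}$ ($s{\left(S \right)} = \frac{S + S}{S + 359} = \frac{2 S}{359 + S}$)
$\frac{V{\left(689 \right)}}{s{\left(33 \right)}} - \frac{82095}{\left(-23212 + 100756\right) \left(-49507 + 95926\right)} = \frac{689}{2 \cdot 33 \frac{1}{359 + 33}} - \frac{82095}{\left(-23212 + 100756\right) \left(-49507 + 95926\right)} = \frac{689}{2 \cdot 33 \cdot \frac{1}{392}} - \frac{82095}{77544 \cdot 46419} = \frac{689}{2 \cdot 33 \cdot \frac{1}{392}} - \frac{82095}{3599514936} = \frac{689}{\frac{33}{196}} - \frac{27365}{1199838312} = 689 \cdot \frac{196}{33} - \frac{27365}{1199838312} = \frac{135044}{33} - \frac{27365}{1199838312} = \frac{54010321367561}{13198221432}$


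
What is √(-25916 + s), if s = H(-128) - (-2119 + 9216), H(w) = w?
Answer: I*√33141 ≈ 182.05*I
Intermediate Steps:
s = -7225 (s = -128 - (-2119 + 9216) = -128 - 1*7097 = -128 - 7097 = -7225)
√(-25916 + s) = √(-25916 - 7225) = √(-33141) = I*√33141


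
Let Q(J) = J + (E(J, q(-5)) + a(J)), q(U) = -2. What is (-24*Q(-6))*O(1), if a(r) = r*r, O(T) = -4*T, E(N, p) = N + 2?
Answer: 2496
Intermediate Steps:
E(N, p) = 2 + N
a(r) = r²
Q(J) = 2 + J² + 2*J (Q(J) = J + ((2 + J) + J²) = J + (2 + J + J²) = 2 + J² + 2*J)
(-24*Q(-6))*O(1) = (-24*(2 + (-6)² + 2*(-6)))*(-4*1) = -24*(2 + 36 - 12)*(-4) = -24*26*(-4) = -624*(-4) = 2496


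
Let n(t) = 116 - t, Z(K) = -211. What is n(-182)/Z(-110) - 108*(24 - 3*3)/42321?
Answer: -4317826/2976577 ≈ -1.4506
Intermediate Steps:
n(-182)/Z(-110) - 108*(24 - 3*3)/42321 = (116 - 1*(-182))/(-211) - 108*(24 - 3*3)/42321 = (116 + 182)*(-1/211) - 108*(24 - 9)*(1/42321) = 298*(-1/211) - 108*15*(1/42321) = -298/211 - 1620*1/42321 = -298/211 - 540/14107 = -4317826/2976577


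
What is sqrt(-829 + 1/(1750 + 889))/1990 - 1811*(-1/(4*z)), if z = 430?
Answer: 1811/1720 + 17*I*sqrt(19977230)/5251610 ≈ 1.0529 + 0.014469*I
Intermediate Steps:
sqrt(-829 + 1/(1750 + 889))/1990 - 1811*(-1/(4*z)) = sqrt(-829 + 1/(1750 + 889))/1990 - 1811/(430*(-4)) = sqrt(-829 + 1/2639)*(1/1990) - 1811/(-1720) = sqrt(-829 + 1/2639)*(1/1990) - 1811*(-1/1720) = sqrt(-2187730/2639)*(1/1990) + 1811/1720 = (17*I*sqrt(19977230)/2639)*(1/1990) + 1811/1720 = 17*I*sqrt(19977230)/5251610 + 1811/1720 = 1811/1720 + 17*I*sqrt(19977230)/5251610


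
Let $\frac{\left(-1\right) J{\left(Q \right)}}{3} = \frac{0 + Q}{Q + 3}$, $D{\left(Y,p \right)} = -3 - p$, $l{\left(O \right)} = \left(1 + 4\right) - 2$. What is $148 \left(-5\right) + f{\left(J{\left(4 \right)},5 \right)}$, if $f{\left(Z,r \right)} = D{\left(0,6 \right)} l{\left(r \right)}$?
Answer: $-767$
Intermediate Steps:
$l{\left(O \right)} = 3$ ($l{\left(O \right)} = 5 - 2 = 3$)
$J{\left(Q \right)} = - \frac{3 Q}{3 + Q}$ ($J{\left(Q \right)} = - 3 \frac{0 + Q}{Q + 3} = - 3 \frac{Q}{3 + Q} = - \frac{3 Q}{3 + Q}$)
$f{\left(Z,r \right)} = -27$ ($f{\left(Z,r \right)} = \left(-3 - 6\right) 3 = \left(-9\right) 3 = -27$)
$148 \left(-5\right) + f{\left(J{\left(4 \right)},5 \right)} = 148 \left(-5\right) - 27 = -740 - 27 = -767$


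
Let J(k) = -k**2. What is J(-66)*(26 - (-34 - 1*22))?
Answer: -357192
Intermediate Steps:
J(-66)*(26 - (-34 - 1*22)) = (-1*(-66)**2)*(26 - (-34 - 1*22)) = (-1*4356)*(26 - (-34 - 22)) = -4356*(26 - 1*(-56)) = -4356*(26 + 56) = -4356*82 = -357192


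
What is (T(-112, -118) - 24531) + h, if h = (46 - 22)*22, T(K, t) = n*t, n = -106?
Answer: -11495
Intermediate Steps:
T(K, t) = -106*t
h = 528 (h = 24*22 = 528)
(T(-112, -118) - 24531) + h = (-106*(-118) - 24531) + 528 = (12508 - 24531) + 528 = -12023 + 528 = -11495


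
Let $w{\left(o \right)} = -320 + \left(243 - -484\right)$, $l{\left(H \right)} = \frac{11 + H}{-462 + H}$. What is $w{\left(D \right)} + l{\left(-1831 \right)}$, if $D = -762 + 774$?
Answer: $\frac{935071}{2293} \approx 407.79$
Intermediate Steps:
$l{\left(H \right)} = \frac{11 + H}{-462 + H}$
$D = 12$
$w{\left(o \right)} = 407$ ($w{\left(o \right)} = -320 + \left(243 + 484\right) = -320 + 727 = 407$)
$w{\left(D \right)} + l{\left(-1831 \right)} = 407 + \frac{11 - 1831}{-462 - 1831} = 407 + \frac{1}{-2293} \left(-1820\right) = 407 - - \frac{1820}{2293} = 407 + \frac{1820}{2293} = \frac{935071}{2293}$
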